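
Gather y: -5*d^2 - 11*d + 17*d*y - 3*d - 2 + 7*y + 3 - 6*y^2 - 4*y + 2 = -5*d^2 - 14*d - 6*y^2 + y*(17*d + 3) + 3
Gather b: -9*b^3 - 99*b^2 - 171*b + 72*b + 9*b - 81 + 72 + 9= -9*b^3 - 99*b^2 - 90*b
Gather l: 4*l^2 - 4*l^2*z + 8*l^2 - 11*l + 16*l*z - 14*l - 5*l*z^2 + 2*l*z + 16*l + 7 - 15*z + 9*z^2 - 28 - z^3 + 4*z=l^2*(12 - 4*z) + l*(-5*z^2 + 18*z - 9) - z^3 + 9*z^2 - 11*z - 21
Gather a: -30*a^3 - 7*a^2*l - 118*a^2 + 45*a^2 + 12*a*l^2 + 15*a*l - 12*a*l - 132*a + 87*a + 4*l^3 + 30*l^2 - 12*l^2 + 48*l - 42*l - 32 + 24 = -30*a^3 + a^2*(-7*l - 73) + a*(12*l^2 + 3*l - 45) + 4*l^3 + 18*l^2 + 6*l - 8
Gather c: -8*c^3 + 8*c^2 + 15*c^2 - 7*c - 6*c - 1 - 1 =-8*c^3 + 23*c^2 - 13*c - 2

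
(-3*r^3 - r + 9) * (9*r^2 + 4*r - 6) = -27*r^5 - 12*r^4 + 9*r^3 + 77*r^2 + 42*r - 54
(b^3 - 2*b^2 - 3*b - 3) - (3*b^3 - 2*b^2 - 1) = -2*b^3 - 3*b - 2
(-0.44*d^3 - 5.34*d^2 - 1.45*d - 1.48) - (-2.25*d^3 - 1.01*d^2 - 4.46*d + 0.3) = 1.81*d^3 - 4.33*d^2 + 3.01*d - 1.78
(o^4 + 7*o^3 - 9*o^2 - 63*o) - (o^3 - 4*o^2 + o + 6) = o^4 + 6*o^3 - 5*o^2 - 64*o - 6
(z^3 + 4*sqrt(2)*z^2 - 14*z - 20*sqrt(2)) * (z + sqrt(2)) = z^4 + 5*sqrt(2)*z^3 - 6*z^2 - 34*sqrt(2)*z - 40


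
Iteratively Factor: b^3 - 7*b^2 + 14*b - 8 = (b - 4)*(b^2 - 3*b + 2) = (b - 4)*(b - 2)*(b - 1)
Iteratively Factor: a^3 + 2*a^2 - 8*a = (a + 4)*(a^2 - 2*a) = (a - 2)*(a + 4)*(a)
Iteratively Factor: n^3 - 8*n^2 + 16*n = (n - 4)*(n^2 - 4*n) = n*(n - 4)*(n - 4)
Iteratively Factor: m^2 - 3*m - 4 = (m + 1)*(m - 4)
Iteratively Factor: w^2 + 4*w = (w + 4)*(w)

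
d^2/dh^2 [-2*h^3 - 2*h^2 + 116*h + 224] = -12*h - 4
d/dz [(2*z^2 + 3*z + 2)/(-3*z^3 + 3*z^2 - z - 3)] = (6*z^4 + 18*z^3 + 7*z^2 - 24*z - 7)/(9*z^6 - 18*z^5 + 15*z^4 + 12*z^3 - 17*z^2 + 6*z + 9)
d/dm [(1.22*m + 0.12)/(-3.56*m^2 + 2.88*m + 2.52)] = (4.3432*m^2 + 0.8544*m + 2.7288)/(12.6736*m^4 - 20.5056*m^3 - 9.648*m^2 + 14.5152*m + 6.3504)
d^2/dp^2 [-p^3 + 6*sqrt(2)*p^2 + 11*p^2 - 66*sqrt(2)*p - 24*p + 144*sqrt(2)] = -6*p + 12*sqrt(2) + 22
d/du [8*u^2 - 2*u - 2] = 16*u - 2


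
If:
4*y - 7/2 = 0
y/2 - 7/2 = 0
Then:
No Solution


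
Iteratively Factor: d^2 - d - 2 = (d - 2)*(d + 1)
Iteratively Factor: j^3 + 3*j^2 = (j + 3)*(j^2) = j*(j + 3)*(j)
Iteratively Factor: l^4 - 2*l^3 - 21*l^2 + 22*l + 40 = (l - 2)*(l^3 - 21*l - 20) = (l - 5)*(l - 2)*(l^2 + 5*l + 4) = (l - 5)*(l - 2)*(l + 1)*(l + 4)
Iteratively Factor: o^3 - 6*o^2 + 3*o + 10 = (o + 1)*(o^2 - 7*o + 10) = (o - 5)*(o + 1)*(o - 2)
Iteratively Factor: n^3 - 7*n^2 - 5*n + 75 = (n - 5)*(n^2 - 2*n - 15) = (n - 5)*(n + 3)*(n - 5)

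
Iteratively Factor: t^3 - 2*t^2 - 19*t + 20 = (t - 1)*(t^2 - t - 20) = (t - 1)*(t + 4)*(t - 5)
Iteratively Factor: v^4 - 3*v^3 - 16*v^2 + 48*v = (v)*(v^3 - 3*v^2 - 16*v + 48) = v*(v - 3)*(v^2 - 16) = v*(v - 4)*(v - 3)*(v + 4)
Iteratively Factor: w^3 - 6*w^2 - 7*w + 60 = (w - 5)*(w^2 - w - 12) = (w - 5)*(w - 4)*(w + 3)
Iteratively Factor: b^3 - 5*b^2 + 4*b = (b - 4)*(b^2 - b) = (b - 4)*(b - 1)*(b)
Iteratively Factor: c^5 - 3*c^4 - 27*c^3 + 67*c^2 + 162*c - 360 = (c - 5)*(c^4 + 2*c^3 - 17*c^2 - 18*c + 72) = (c - 5)*(c - 2)*(c^3 + 4*c^2 - 9*c - 36) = (c - 5)*(c - 3)*(c - 2)*(c^2 + 7*c + 12) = (c - 5)*(c - 3)*(c - 2)*(c + 4)*(c + 3)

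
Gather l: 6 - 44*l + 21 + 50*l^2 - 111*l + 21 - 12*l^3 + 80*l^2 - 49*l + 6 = -12*l^3 + 130*l^2 - 204*l + 54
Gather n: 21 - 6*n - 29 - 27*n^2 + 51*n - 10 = -27*n^2 + 45*n - 18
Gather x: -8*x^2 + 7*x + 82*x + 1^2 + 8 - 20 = -8*x^2 + 89*x - 11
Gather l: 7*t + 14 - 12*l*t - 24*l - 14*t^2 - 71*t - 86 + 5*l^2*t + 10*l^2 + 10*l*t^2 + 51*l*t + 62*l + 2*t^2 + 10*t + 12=l^2*(5*t + 10) + l*(10*t^2 + 39*t + 38) - 12*t^2 - 54*t - 60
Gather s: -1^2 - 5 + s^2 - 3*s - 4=s^2 - 3*s - 10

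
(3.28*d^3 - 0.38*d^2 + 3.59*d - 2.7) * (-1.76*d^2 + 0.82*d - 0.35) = -5.7728*d^5 + 3.3584*d^4 - 7.778*d^3 + 7.8288*d^2 - 3.4705*d + 0.945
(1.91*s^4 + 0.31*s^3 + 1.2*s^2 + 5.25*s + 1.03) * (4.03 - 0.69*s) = -1.3179*s^5 + 7.4834*s^4 + 0.4213*s^3 + 1.2135*s^2 + 20.4468*s + 4.1509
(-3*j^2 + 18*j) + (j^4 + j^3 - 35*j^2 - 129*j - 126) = j^4 + j^3 - 38*j^2 - 111*j - 126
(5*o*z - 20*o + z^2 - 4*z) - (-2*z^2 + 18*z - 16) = 5*o*z - 20*o + 3*z^2 - 22*z + 16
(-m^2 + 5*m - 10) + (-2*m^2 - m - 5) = -3*m^2 + 4*m - 15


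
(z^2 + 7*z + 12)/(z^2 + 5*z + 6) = (z + 4)/(z + 2)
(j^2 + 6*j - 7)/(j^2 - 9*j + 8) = (j + 7)/(j - 8)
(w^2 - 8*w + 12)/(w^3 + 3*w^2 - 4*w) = (w^2 - 8*w + 12)/(w*(w^2 + 3*w - 4))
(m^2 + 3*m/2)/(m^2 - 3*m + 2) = m*(2*m + 3)/(2*(m^2 - 3*m + 2))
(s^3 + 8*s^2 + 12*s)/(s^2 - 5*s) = (s^2 + 8*s + 12)/(s - 5)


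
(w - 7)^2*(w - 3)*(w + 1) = w^4 - 16*w^3 + 74*w^2 - 56*w - 147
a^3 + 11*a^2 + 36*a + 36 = (a + 2)*(a + 3)*(a + 6)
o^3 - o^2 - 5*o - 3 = (o - 3)*(o + 1)^2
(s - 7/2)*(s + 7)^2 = s^3 + 21*s^2/2 - 343/2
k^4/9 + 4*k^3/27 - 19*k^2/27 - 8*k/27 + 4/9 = (k/3 + 1/3)*(k/3 + 1)*(k - 2)*(k - 2/3)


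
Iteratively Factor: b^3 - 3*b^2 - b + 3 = (b - 1)*(b^2 - 2*b - 3) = (b - 3)*(b - 1)*(b + 1)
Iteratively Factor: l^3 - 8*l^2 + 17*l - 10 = (l - 5)*(l^2 - 3*l + 2) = (l - 5)*(l - 1)*(l - 2)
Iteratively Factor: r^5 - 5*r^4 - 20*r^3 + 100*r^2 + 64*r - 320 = (r + 2)*(r^4 - 7*r^3 - 6*r^2 + 112*r - 160) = (r - 2)*(r + 2)*(r^3 - 5*r^2 - 16*r + 80) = (r - 5)*(r - 2)*(r + 2)*(r^2 - 16) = (r - 5)*(r - 2)*(r + 2)*(r + 4)*(r - 4)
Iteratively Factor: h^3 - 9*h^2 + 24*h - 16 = (h - 1)*(h^2 - 8*h + 16) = (h - 4)*(h - 1)*(h - 4)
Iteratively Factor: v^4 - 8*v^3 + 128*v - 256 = (v - 4)*(v^3 - 4*v^2 - 16*v + 64) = (v - 4)^2*(v^2 - 16) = (v - 4)^2*(v + 4)*(v - 4)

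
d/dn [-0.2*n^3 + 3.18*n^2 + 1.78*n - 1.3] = -0.6*n^2 + 6.36*n + 1.78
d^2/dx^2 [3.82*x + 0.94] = 0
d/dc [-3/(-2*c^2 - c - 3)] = 3*(-4*c - 1)/(2*c^2 + c + 3)^2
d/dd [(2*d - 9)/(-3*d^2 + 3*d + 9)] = (-2*d^2 + 2*d + (2*d - 9)*(2*d - 1) + 6)/(3*(-d^2 + d + 3)^2)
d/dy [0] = 0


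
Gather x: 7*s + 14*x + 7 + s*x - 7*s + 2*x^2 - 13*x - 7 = 2*x^2 + x*(s + 1)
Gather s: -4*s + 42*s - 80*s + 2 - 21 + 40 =21 - 42*s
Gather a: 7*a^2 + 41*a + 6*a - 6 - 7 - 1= 7*a^2 + 47*a - 14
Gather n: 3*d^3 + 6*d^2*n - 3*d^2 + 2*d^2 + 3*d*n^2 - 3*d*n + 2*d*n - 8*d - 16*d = 3*d^3 - d^2 + 3*d*n^2 - 24*d + n*(6*d^2 - d)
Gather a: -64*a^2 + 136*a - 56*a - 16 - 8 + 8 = -64*a^2 + 80*a - 16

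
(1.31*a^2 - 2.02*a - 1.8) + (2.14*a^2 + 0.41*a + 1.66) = 3.45*a^2 - 1.61*a - 0.14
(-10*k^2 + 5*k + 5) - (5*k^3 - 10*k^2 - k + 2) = -5*k^3 + 6*k + 3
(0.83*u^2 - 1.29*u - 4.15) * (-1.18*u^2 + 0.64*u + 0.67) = -0.9794*u^4 + 2.0534*u^3 + 4.6275*u^2 - 3.5203*u - 2.7805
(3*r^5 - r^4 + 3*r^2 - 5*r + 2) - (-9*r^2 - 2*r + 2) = 3*r^5 - r^4 + 12*r^2 - 3*r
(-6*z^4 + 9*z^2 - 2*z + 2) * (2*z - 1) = -12*z^5 + 6*z^4 + 18*z^3 - 13*z^2 + 6*z - 2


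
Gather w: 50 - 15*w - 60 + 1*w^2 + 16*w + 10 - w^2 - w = 0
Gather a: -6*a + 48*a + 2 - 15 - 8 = 42*a - 21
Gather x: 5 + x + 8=x + 13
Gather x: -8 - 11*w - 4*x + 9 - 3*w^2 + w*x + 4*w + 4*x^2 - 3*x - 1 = -3*w^2 - 7*w + 4*x^2 + x*(w - 7)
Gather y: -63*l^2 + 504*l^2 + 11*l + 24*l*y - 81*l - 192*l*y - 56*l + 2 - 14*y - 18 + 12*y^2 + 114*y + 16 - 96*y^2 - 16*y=441*l^2 - 126*l - 84*y^2 + y*(84 - 168*l)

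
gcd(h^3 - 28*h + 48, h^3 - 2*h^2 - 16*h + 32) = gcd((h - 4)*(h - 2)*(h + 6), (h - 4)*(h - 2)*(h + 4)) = h^2 - 6*h + 8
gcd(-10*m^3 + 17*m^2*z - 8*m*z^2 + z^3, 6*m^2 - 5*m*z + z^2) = -2*m + z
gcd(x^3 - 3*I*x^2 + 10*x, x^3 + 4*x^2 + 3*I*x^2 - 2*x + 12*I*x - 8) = x + 2*I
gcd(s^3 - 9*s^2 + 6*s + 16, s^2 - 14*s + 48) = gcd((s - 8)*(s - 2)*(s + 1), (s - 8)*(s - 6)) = s - 8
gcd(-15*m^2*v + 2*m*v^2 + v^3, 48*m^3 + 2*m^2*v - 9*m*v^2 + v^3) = -3*m + v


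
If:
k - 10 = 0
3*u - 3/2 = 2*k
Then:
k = 10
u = 43/6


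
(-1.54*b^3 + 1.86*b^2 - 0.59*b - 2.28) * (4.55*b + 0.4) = -7.007*b^4 + 7.847*b^3 - 1.9405*b^2 - 10.61*b - 0.912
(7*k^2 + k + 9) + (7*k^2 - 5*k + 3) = 14*k^2 - 4*k + 12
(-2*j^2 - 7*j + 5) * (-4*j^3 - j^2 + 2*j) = 8*j^5 + 30*j^4 - 17*j^3 - 19*j^2 + 10*j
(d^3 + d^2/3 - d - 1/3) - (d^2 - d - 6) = d^3 - 2*d^2/3 + 17/3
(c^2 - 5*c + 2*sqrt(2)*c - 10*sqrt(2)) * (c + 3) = c^3 - 2*c^2 + 2*sqrt(2)*c^2 - 15*c - 4*sqrt(2)*c - 30*sqrt(2)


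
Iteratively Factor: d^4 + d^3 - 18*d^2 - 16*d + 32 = (d - 1)*(d^3 + 2*d^2 - 16*d - 32) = (d - 1)*(d + 4)*(d^2 - 2*d - 8) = (d - 4)*(d - 1)*(d + 4)*(d + 2)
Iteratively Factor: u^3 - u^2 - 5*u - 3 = (u + 1)*(u^2 - 2*u - 3) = (u + 1)^2*(u - 3)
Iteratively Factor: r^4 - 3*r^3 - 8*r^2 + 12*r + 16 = (r + 1)*(r^3 - 4*r^2 - 4*r + 16) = (r - 2)*(r + 1)*(r^2 - 2*r - 8) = (r - 2)*(r + 1)*(r + 2)*(r - 4)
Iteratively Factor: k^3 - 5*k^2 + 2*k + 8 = (k - 2)*(k^2 - 3*k - 4) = (k - 2)*(k + 1)*(k - 4)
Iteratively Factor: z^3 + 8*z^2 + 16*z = (z + 4)*(z^2 + 4*z) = z*(z + 4)*(z + 4)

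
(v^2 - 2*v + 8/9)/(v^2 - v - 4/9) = (3*v - 2)/(3*v + 1)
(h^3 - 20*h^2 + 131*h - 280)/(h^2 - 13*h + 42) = (h^2 - 13*h + 40)/(h - 6)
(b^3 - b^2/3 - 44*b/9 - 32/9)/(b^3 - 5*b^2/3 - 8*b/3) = (b + 4/3)/b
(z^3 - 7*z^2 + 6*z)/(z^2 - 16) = z*(z^2 - 7*z + 6)/(z^2 - 16)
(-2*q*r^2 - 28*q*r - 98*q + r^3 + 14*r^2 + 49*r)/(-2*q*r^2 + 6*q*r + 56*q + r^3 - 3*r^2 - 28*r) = (r^2 + 14*r + 49)/(r^2 - 3*r - 28)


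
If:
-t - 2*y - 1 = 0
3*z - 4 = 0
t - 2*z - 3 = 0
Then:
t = 17/3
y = -10/3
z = 4/3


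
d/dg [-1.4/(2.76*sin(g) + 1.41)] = 3.864*cos(g)/(2.76*sin(g) + 1.41)^2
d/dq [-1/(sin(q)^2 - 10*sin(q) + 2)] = 2*(sin(q) - 5)*cos(q)/(sin(q)^2 - 10*sin(q) + 2)^2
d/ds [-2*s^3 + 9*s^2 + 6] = 6*s*(3 - s)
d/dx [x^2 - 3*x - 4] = 2*x - 3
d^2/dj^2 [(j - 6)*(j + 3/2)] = 2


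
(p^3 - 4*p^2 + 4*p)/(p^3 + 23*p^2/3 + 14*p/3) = 3*(p^2 - 4*p + 4)/(3*p^2 + 23*p + 14)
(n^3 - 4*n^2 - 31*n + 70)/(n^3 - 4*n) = (n^2 - 2*n - 35)/(n*(n + 2))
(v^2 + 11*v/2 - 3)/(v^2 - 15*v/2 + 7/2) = (v + 6)/(v - 7)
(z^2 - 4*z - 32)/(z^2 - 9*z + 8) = (z + 4)/(z - 1)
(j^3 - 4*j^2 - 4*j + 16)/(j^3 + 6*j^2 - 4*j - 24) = (j - 4)/(j + 6)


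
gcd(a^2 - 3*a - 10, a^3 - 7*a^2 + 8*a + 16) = 1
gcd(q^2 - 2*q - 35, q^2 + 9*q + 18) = 1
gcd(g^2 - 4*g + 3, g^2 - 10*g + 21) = g - 3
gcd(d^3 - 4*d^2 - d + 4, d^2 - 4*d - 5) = d + 1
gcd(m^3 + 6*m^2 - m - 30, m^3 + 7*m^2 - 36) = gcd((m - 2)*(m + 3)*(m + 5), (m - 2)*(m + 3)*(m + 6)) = m^2 + m - 6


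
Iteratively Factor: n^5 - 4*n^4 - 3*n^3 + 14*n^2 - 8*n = (n + 2)*(n^4 - 6*n^3 + 9*n^2 - 4*n) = (n - 1)*(n + 2)*(n^3 - 5*n^2 + 4*n) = (n - 4)*(n - 1)*(n + 2)*(n^2 - n) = n*(n - 4)*(n - 1)*(n + 2)*(n - 1)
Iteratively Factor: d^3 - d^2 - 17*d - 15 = (d + 3)*(d^2 - 4*d - 5) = (d + 1)*(d + 3)*(d - 5)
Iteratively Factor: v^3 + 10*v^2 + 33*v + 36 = (v + 3)*(v^2 + 7*v + 12) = (v + 3)^2*(v + 4)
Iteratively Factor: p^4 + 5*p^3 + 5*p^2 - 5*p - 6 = (p + 3)*(p^3 + 2*p^2 - p - 2) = (p + 1)*(p + 3)*(p^2 + p - 2) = (p - 1)*(p + 1)*(p + 3)*(p + 2)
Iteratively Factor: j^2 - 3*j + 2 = (j - 2)*(j - 1)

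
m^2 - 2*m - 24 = (m - 6)*(m + 4)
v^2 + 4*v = v*(v + 4)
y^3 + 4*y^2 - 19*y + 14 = (y - 2)*(y - 1)*(y + 7)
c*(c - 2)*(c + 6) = c^3 + 4*c^2 - 12*c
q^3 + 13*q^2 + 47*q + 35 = (q + 1)*(q + 5)*(q + 7)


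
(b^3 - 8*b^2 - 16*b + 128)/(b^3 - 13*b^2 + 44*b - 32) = (b + 4)/(b - 1)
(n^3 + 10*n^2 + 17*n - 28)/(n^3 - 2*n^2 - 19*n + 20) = (n + 7)/(n - 5)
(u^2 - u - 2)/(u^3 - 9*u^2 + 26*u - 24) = (u + 1)/(u^2 - 7*u + 12)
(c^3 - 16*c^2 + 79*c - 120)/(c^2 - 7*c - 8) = (c^2 - 8*c + 15)/(c + 1)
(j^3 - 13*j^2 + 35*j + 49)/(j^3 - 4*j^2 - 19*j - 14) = (j - 7)/(j + 2)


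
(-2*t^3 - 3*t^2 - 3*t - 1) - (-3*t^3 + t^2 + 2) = t^3 - 4*t^2 - 3*t - 3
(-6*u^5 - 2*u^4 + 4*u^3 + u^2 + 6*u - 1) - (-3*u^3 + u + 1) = -6*u^5 - 2*u^4 + 7*u^3 + u^2 + 5*u - 2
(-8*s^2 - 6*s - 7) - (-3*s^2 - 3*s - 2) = -5*s^2 - 3*s - 5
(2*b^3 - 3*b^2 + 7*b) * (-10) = -20*b^3 + 30*b^2 - 70*b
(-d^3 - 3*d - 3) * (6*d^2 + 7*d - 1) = -6*d^5 - 7*d^4 - 17*d^3 - 39*d^2 - 18*d + 3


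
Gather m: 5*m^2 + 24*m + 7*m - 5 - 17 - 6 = 5*m^2 + 31*m - 28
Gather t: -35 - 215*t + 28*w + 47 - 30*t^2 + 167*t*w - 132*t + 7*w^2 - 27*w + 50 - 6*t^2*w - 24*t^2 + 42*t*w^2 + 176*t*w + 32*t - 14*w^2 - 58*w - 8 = t^2*(-6*w - 54) + t*(42*w^2 + 343*w - 315) - 7*w^2 - 57*w + 54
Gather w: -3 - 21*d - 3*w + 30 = -21*d - 3*w + 27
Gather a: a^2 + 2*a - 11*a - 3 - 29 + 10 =a^2 - 9*a - 22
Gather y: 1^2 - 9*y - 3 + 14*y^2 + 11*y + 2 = 14*y^2 + 2*y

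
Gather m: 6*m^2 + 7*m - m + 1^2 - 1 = 6*m^2 + 6*m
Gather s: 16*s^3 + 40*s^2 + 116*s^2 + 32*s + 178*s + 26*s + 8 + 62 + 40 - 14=16*s^3 + 156*s^2 + 236*s + 96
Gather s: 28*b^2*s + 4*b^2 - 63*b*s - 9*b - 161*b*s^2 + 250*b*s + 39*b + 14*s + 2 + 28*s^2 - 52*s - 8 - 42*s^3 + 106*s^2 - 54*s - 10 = 4*b^2 + 30*b - 42*s^3 + s^2*(134 - 161*b) + s*(28*b^2 + 187*b - 92) - 16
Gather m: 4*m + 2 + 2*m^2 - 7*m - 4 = 2*m^2 - 3*m - 2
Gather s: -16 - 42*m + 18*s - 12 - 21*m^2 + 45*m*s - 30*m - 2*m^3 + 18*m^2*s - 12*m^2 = -2*m^3 - 33*m^2 - 72*m + s*(18*m^2 + 45*m + 18) - 28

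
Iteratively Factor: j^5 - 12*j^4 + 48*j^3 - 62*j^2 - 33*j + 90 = (j - 3)*(j^4 - 9*j^3 + 21*j^2 + j - 30) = (j - 5)*(j - 3)*(j^3 - 4*j^2 + j + 6) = (j - 5)*(j - 3)*(j - 2)*(j^2 - 2*j - 3) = (j - 5)*(j - 3)*(j - 2)*(j + 1)*(j - 3)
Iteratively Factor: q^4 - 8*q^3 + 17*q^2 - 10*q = (q - 5)*(q^3 - 3*q^2 + 2*q) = q*(q - 5)*(q^2 - 3*q + 2) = q*(q - 5)*(q - 2)*(q - 1)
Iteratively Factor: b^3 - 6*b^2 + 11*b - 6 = (b - 1)*(b^2 - 5*b + 6) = (b - 2)*(b - 1)*(b - 3)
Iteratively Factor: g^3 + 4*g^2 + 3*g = (g)*(g^2 + 4*g + 3) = g*(g + 1)*(g + 3)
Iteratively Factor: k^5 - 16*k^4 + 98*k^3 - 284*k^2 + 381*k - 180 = (k - 3)*(k^4 - 13*k^3 + 59*k^2 - 107*k + 60) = (k - 5)*(k - 3)*(k^3 - 8*k^2 + 19*k - 12) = (k - 5)*(k - 4)*(k - 3)*(k^2 - 4*k + 3) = (k - 5)*(k - 4)*(k - 3)*(k - 1)*(k - 3)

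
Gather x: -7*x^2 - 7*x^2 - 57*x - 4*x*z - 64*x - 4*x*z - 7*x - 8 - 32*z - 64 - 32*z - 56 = -14*x^2 + x*(-8*z - 128) - 64*z - 128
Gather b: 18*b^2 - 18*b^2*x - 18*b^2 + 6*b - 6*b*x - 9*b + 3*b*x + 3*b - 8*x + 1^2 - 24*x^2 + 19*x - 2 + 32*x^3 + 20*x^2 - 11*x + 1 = -18*b^2*x - 3*b*x + 32*x^3 - 4*x^2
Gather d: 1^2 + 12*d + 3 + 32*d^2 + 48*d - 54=32*d^2 + 60*d - 50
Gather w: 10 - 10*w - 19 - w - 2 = -11*w - 11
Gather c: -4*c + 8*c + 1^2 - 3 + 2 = 4*c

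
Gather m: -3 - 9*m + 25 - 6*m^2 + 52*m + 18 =-6*m^2 + 43*m + 40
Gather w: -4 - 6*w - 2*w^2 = -2*w^2 - 6*w - 4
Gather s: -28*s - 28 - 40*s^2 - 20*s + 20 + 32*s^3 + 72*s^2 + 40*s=32*s^3 + 32*s^2 - 8*s - 8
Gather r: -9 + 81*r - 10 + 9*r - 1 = 90*r - 20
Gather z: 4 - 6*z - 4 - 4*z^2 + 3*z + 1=-4*z^2 - 3*z + 1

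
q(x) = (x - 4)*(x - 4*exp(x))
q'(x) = x + (1 - 4*exp(x))*(x - 4) - 4*exp(x) = x - (x - 4)*(4*exp(x) - 1) - 4*exp(x)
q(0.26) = 18.43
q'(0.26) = 10.73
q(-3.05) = 22.84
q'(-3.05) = -8.95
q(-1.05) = 12.37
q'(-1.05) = -0.43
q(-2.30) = 17.02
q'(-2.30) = -6.47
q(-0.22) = 14.47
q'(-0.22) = 5.90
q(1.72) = 47.01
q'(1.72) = 28.03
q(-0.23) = 14.42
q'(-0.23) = 5.81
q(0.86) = 26.98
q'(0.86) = 17.95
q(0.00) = 16.00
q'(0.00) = 8.00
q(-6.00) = 60.10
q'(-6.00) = -15.91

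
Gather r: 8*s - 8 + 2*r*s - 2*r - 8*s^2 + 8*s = r*(2*s - 2) - 8*s^2 + 16*s - 8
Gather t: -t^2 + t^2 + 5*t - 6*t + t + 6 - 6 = 0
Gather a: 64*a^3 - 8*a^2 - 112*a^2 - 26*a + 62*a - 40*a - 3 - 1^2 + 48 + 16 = 64*a^3 - 120*a^2 - 4*a + 60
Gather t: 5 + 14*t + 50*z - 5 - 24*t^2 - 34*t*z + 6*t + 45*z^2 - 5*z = -24*t^2 + t*(20 - 34*z) + 45*z^2 + 45*z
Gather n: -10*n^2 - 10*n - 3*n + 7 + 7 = -10*n^2 - 13*n + 14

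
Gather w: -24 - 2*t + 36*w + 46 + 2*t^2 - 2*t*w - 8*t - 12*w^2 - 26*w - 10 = 2*t^2 - 10*t - 12*w^2 + w*(10 - 2*t) + 12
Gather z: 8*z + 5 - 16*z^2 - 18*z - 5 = -16*z^2 - 10*z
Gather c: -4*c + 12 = 12 - 4*c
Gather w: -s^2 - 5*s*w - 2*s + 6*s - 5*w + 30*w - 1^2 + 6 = -s^2 + 4*s + w*(25 - 5*s) + 5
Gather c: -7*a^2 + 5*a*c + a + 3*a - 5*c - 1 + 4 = -7*a^2 + 4*a + c*(5*a - 5) + 3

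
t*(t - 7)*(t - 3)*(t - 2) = t^4 - 12*t^3 + 41*t^2 - 42*t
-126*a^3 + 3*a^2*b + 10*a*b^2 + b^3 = (-3*a + b)*(6*a + b)*(7*a + b)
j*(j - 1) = j^2 - j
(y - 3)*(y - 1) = y^2 - 4*y + 3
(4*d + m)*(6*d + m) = 24*d^2 + 10*d*m + m^2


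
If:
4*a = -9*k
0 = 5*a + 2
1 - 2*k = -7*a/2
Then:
No Solution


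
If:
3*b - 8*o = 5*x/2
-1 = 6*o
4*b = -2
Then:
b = -1/2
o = -1/6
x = -1/15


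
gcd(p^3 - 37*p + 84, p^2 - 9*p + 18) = p - 3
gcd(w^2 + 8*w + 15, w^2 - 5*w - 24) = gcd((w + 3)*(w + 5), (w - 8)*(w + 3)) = w + 3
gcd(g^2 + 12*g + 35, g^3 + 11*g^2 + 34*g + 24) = 1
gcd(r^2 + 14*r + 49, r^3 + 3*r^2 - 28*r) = r + 7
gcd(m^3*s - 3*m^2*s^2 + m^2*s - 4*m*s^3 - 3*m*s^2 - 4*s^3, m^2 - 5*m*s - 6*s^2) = m + s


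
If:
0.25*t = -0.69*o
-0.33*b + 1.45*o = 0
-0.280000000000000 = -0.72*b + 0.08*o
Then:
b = 0.40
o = 0.09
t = -0.25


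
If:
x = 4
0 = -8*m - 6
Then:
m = -3/4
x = 4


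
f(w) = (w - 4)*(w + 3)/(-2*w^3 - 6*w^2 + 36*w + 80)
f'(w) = (w - 4)*(w + 3)*(6*w^2 + 12*w - 36)/(-2*w^3 - 6*w^2 + 36*w + 80)^2 + (w - 4)/(-2*w^3 - 6*w^2 + 36*w + 80) + (w + 3)/(-2*w^3 - 6*w^2 + 36*w + 80) = (w^2 + 6*w + 11)/(2*(w^4 + 14*w^3 + 69*w^2 + 140*w + 100))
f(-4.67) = -0.95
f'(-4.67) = 3.08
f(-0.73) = -0.21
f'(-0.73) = 0.12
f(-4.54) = -0.66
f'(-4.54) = 1.60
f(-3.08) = -0.02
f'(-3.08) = 0.23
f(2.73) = -0.08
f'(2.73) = 0.01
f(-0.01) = -0.15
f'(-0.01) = 0.06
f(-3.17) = -0.04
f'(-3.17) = 0.22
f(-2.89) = 0.03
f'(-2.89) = 0.29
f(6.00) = -0.05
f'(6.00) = 0.01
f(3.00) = -0.08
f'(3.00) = 0.01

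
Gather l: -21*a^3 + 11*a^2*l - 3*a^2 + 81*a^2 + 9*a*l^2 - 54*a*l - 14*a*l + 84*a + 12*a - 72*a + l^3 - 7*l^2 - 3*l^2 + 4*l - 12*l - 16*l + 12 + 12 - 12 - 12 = -21*a^3 + 78*a^2 + 24*a + l^3 + l^2*(9*a - 10) + l*(11*a^2 - 68*a - 24)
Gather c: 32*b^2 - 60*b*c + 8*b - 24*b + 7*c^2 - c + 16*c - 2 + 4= 32*b^2 - 16*b + 7*c^2 + c*(15 - 60*b) + 2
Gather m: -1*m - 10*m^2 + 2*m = -10*m^2 + m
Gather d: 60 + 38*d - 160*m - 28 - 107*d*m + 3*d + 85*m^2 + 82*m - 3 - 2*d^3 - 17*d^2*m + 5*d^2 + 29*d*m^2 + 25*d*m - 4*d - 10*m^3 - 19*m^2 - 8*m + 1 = -2*d^3 + d^2*(5 - 17*m) + d*(29*m^2 - 82*m + 37) - 10*m^3 + 66*m^2 - 86*m + 30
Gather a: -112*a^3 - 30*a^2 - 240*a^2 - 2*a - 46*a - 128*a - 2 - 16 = -112*a^3 - 270*a^2 - 176*a - 18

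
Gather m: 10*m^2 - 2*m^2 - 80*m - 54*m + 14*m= 8*m^2 - 120*m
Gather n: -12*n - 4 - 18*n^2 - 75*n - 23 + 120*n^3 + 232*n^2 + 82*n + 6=120*n^3 + 214*n^2 - 5*n - 21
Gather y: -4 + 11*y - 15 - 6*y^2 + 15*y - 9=-6*y^2 + 26*y - 28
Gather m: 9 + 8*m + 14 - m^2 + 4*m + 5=-m^2 + 12*m + 28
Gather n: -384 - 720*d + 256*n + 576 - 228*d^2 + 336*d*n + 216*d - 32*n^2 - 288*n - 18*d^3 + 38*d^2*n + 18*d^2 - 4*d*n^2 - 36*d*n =-18*d^3 - 210*d^2 - 504*d + n^2*(-4*d - 32) + n*(38*d^2 + 300*d - 32) + 192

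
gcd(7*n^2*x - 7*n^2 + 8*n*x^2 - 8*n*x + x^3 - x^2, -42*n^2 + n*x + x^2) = 7*n + x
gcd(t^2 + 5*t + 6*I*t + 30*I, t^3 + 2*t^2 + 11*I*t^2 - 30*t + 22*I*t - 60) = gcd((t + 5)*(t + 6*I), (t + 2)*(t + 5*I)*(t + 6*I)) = t + 6*I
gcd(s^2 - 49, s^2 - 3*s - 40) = 1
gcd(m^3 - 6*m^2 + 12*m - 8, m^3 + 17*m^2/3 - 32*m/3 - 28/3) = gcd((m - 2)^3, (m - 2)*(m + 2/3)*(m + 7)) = m - 2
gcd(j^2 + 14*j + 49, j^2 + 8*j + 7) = j + 7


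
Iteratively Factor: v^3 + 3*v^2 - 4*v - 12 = (v + 3)*(v^2 - 4) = (v + 2)*(v + 3)*(v - 2)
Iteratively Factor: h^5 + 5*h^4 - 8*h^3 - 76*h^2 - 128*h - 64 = (h + 2)*(h^4 + 3*h^3 - 14*h^2 - 48*h - 32) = (h + 2)*(h + 4)*(h^3 - h^2 - 10*h - 8) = (h - 4)*(h + 2)*(h + 4)*(h^2 + 3*h + 2) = (h - 4)*(h + 2)^2*(h + 4)*(h + 1)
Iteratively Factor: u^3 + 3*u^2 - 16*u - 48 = (u - 4)*(u^2 + 7*u + 12) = (u - 4)*(u + 3)*(u + 4)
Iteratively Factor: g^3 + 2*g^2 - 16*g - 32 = (g + 4)*(g^2 - 2*g - 8) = (g + 2)*(g + 4)*(g - 4)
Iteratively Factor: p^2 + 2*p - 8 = (p - 2)*(p + 4)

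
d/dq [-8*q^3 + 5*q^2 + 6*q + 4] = -24*q^2 + 10*q + 6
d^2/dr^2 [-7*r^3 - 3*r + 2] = -42*r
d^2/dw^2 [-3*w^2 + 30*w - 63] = -6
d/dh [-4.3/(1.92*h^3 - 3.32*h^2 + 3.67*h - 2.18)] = (24.768*h^2 - 28.552*h + 15.781)/(1.92*h^3 - 3.32*h^2 + 3.67*h - 2.18)^2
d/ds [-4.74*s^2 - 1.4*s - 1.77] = -9.48*s - 1.4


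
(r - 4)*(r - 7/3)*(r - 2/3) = r^3 - 7*r^2 + 122*r/9 - 56/9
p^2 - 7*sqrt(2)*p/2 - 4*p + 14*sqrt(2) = (p - 4)*(p - 7*sqrt(2)/2)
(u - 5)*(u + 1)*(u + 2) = u^3 - 2*u^2 - 13*u - 10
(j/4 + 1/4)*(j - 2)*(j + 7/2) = j^3/4 + 5*j^2/8 - 11*j/8 - 7/4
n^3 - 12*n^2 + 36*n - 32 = (n - 8)*(n - 2)^2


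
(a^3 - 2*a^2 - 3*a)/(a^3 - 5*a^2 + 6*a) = (a + 1)/(a - 2)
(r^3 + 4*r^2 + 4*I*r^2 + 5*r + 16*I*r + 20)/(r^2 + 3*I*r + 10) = (r^2 + r*(4 - I) - 4*I)/(r - 2*I)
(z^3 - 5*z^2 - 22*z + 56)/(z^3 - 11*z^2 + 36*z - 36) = (z^2 - 3*z - 28)/(z^2 - 9*z + 18)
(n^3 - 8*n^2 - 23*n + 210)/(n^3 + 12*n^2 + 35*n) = (n^2 - 13*n + 42)/(n*(n + 7))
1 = 1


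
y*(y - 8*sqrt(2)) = y^2 - 8*sqrt(2)*y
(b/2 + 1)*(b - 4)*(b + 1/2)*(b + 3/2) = b^4/2 - 45*b^2/8 - 35*b/4 - 3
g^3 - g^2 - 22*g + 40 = (g - 4)*(g - 2)*(g + 5)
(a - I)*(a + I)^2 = a^3 + I*a^2 + a + I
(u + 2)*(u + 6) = u^2 + 8*u + 12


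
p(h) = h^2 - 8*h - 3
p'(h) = 2*h - 8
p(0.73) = -8.31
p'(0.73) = -6.54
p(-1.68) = 13.26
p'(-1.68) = -11.36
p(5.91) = -15.35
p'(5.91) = 3.82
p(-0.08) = -2.35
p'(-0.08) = -8.16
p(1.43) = -12.40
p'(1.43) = -5.14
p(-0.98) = 5.80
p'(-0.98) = -9.96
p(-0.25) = -0.94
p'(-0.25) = -8.50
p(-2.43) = 22.34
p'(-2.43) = -12.86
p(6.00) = -15.00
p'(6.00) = 4.00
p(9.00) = 6.00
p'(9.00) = 10.00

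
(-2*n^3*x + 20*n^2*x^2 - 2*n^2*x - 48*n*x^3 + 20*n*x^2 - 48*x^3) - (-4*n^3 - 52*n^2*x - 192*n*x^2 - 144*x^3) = -2*n^3*x + 4*n^3 + 20*n^2*x^2 + 50*n^2*x - 48*n*x^3 + 212*n*x^2 + 96*x^3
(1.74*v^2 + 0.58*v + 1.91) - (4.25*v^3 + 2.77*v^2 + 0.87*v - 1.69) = -4.25*v^3 - 1.03*v^2 - 0.29*v + 3.6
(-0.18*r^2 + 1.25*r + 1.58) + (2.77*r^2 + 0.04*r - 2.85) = 2.59*r^2 + 1.29*r - 1.27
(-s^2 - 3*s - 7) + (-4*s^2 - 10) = -5*s^2 - 3*s - 17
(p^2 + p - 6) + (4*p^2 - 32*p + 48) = 5*p^2 - 31*p + 42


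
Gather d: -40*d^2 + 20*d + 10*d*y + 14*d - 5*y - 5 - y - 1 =-40*d^2 + d*(10*y + 34) - 6*y - 6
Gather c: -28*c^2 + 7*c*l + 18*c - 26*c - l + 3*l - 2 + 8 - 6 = -28*c^2 + c*(7*l - 8) + 2*l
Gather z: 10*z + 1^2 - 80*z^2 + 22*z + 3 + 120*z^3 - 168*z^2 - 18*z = 120*z^3 - 248*z^2 + 14*z + 4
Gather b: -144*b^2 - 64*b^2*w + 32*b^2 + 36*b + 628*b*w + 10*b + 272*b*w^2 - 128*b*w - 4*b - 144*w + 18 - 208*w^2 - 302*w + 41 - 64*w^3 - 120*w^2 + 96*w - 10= b^2*(-64*w - 112) + b*(272*w^2 + 500*w + 42) - 64*w^3 - 328*w^2 - 350*w + 49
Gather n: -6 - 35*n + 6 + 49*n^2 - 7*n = 49*n^2 - 42*n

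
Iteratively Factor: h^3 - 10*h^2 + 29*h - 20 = (h - 1)*(h^2 - 9*h + 20) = (h - 5)*(h - 1)*(h - 4)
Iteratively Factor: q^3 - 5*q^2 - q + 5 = (q + 1)*(q^2 - 6*q + 5) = (q - 1)*(q + 1)*(q - 5)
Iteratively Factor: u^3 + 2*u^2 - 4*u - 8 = (u - 2)*(u^2 + 4*u + 4) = (u - 2)*(u + 2)*(u + 2)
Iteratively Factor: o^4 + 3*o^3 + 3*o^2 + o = (o + 1)*(o^3 + 2*o^2 + o) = o*(o + 1)*(o^2 + 2*o + 1) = o*(o + 1)^2*(o + 1)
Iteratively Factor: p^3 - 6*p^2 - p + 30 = (p + 2)*(p^2 - 8*p + 15) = (p - 5)*(p + 2)*(p - 3)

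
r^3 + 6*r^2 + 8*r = r*(r + 2)*(r + 4)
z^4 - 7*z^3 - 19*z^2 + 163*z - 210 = (z - 7)*(z - 3)*(z - 2)*(z + 5)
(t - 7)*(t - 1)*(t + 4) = t^3 - 4*t^2 - 25*t + 28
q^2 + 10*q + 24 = (q + 4)*(q + 6)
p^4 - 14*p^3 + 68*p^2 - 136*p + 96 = (p - 6)*(p - 4)*(p - 2)^2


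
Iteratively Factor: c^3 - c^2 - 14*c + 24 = (c - 2)*(c^2 + c - 12) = (c - 2)*(c + 4)*(c - 3)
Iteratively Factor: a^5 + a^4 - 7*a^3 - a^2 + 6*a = (a + 1)*(a^4 - 7*a^2 + 6*a) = a*(a + 1)*(a^3 - 7*a + 6) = a*(a + 1)*(a + 3)*(a^2 - 3*a + 2) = a*(a - 1)*(a + 1)*(a + 3)*(a - 2)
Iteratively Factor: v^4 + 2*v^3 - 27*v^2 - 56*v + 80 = (v + 4)*(v^3 - 2*v^2 - 19*v + 20) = (v - 1)*(v + 4)*(v^2 - v - 20) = (v - 5)*(v - 1)*(v + 4)*(v + 4)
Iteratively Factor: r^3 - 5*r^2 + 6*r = (r)*(r^2 - 5*r + 6) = r*(r - 2)*(r - 3)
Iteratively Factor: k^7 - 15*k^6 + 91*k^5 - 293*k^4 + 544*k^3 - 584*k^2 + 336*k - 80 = (k - 2)*(k^6 - 13*k^5 + 65*k^4 - 163*k^3 + 218*k^2 - 148*k + 40) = (k - 2)^2*(k^5 - 11*k^4 + 43*k^3 - 77*k^2 + 64*k - 20) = (k - 2)^3*(k^4 - 9*k^3 + 25*k^2 - 27*k + 10) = (k - 2)^3*(k - 1)*(k^3 - 8*k^2 + 17*k - 10) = (k - 5)*(k - 2)^3*(k - 1)*(k^2 - 3*k + 2) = (k - 5)*(k - 2)^3*(k - 1)^2*(k - 2)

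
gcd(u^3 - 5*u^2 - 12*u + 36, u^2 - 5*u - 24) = u + 3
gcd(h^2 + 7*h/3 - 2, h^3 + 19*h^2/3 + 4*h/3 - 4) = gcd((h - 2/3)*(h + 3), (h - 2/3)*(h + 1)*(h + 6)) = h - 2/3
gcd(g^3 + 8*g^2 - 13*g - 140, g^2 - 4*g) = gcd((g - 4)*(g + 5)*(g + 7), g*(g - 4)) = g - 4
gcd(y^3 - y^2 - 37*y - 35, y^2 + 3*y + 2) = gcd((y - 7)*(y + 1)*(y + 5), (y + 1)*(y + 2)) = y + 1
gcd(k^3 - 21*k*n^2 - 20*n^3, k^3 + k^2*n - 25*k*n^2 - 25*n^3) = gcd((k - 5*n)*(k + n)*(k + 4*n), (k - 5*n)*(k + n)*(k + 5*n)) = k^2 - 4*k*n - 5*n^2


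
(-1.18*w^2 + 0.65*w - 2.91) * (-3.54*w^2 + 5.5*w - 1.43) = 4.1772*w^4 - 8.791*w^3 + 15.5638*w^2 - 16.9345*w + 4.1613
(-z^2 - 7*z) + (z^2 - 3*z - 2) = -10*z - 2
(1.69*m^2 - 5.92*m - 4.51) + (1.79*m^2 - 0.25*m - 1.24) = 3.48*m^2 - 6.17*m - 5.75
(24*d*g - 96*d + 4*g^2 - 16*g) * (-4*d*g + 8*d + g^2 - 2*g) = -96*d^2*g^2 + 576*d^2*g - 768*d^2 + 8*d*g^3 - 48*d*g^2 + 64*d*g + 4*g^4 - 24*g^3 + 32*g^2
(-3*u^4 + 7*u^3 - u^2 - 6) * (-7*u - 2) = 21*u^5 - 43*u^4 - 7*u^3 + 2*u^2 + 42*u + 12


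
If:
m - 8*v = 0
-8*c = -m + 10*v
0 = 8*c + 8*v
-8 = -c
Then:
No Solution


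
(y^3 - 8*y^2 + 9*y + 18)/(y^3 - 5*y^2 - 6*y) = (y - 3)/y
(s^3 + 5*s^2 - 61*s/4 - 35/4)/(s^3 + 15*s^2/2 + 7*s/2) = (s - 5/2)/s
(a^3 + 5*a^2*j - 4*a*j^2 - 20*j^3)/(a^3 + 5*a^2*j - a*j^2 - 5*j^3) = (a^2 - 4*j^2)/(a^2 - j^2)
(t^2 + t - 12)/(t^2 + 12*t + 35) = (t^2 + t - 12)/(t^2 + 12*t + 35)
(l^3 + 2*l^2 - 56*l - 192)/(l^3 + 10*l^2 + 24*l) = (l - 8)/l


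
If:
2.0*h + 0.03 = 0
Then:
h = -0.02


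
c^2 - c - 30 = (c - 6)*(c + 5)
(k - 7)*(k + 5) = k^2 - 2*k - 35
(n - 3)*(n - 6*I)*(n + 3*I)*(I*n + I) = I*n^4 + 3*n^3 - 2*I*n^3 - 6*n^2 + 15*I*n^2 - 9*n - 36*I*n - 54*I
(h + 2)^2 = h^2 + 4*h + 4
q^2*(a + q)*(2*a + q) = 2*a^2*q^2 + 3*a*q^3 + q^4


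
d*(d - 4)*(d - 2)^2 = d^4 - 8*d^3 + 20*d^2 - 16*d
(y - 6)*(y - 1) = y^2 - 7*y + 6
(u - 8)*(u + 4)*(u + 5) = u^3 + u^2 - 52*u - 160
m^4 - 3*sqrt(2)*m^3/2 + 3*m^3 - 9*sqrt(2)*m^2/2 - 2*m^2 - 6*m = m*(m + 3)*(m - 2*sqrt(2))*(m + sqrt(2)/2)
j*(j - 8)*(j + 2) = j^3 - 6*j^2 - 16*j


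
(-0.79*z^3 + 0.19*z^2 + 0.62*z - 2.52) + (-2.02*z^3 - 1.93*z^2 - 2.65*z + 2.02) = -2.81*z^3 - 1.74*z^2 - 2.03*z - 0.5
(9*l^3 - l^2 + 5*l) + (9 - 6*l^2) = 9*l^3 - 7*l^2 + 5*l + 9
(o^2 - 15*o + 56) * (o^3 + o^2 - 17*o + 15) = o^5 - 14*o^4 + 24*o^3 + 326*o^2 - 1177*o + 840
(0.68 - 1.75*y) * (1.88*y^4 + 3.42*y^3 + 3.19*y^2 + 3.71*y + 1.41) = -3.29*y^5 - 4.7066*y^4 - 3.2569*y^3 - 4.3233*y^2 + 0.0553000000000003*y + 0.9588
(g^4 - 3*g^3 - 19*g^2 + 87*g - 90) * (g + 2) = g^5 - g^4 - 25*g^3 + 49*g^2 + 84*g - 180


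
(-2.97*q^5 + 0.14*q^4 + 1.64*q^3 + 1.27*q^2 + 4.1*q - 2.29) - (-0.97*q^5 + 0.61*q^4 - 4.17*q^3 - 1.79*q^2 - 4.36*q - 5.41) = -2.0*q^5 - 0.47*q^4 + 5.81*q^3 + 3.06*q^2 + 8.46*q + 3.12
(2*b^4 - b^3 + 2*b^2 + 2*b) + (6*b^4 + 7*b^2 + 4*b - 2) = 8*b^4 - b^3 + 9*b^2 + 6*b - 2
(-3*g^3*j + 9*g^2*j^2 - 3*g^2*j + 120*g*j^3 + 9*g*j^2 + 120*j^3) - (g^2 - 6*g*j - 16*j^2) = -3*g^3*j + 9*g^2*j^2 - 3*g^2*j - g^2 + 120*g*j^3 + 9*g*j^2 + 6*g*j + 120*j^3 + 16*j^2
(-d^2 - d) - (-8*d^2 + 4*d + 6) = 7*d^2 - 5*d - 6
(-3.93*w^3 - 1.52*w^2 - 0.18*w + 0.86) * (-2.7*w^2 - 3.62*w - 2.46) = 10.611*w^5 + 18.3306*w^4 + 15.6562*w^3 + 2.0688*w^2 - 2.6704*w - 2.1156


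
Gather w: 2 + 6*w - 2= 6*w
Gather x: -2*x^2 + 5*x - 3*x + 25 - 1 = -2*x^2 + 2*x + 24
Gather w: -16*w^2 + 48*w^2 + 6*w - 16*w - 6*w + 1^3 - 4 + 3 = 32*w^2 - 16*w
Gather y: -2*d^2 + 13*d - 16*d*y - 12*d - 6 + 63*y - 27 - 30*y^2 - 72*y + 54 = -2*d^2 + d - 30*y^2 + y*(-16*d - 9) + 21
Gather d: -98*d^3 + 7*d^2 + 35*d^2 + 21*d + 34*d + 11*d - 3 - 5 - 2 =-98*d^3 + 42*d^2 + 66*d - 10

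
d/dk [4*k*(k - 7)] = 8*k - 28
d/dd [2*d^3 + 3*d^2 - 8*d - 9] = 6*d^2 + 6*d - 8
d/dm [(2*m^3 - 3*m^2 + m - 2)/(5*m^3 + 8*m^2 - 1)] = (31*m^4 - 10*m^3 + 16*m^2 + 38*m - 1)/(25*m^6 + 80*m^5 + 64*m^4 - 10*m^3 - 16*m^2 + 1)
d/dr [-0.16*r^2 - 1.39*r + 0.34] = -0.32*r - 1.39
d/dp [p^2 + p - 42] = 2*p + 1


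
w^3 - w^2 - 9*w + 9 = (w - 3)*(w - 1)*(w + 3)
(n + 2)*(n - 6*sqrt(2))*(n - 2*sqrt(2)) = n^3 - 8*sqrt(2)*n^2 + 2*n^2 - 16*sqrt(2)*n + 24*n + 48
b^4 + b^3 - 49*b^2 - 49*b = b*(b - 7)*(b + 1)*(b + 7)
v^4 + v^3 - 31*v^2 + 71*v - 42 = (v - 3)*(v - 2)*(v - 1)*(v + 7)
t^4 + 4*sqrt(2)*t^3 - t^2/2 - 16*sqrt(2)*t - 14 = (t - 2)*(t + 2)*(t + sqrt(2)/2)*(t + 7*sqrt(2)/2)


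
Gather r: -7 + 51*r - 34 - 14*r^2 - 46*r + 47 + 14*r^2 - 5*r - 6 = 0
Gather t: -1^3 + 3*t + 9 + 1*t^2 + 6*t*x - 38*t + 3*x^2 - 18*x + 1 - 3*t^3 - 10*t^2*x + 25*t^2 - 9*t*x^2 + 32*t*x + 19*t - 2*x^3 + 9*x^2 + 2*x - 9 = -3*t^3 + t^2*(26 - 10*x) + t*(-9*x^2 + 38*x - 16) - 2*x^3 + 12*x^2 - 16*x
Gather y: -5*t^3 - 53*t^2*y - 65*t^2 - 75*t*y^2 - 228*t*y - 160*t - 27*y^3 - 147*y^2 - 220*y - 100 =-5*t^3 - 65*t^2 - 160*t - 27*y^3 + y^2*(-75*t - 147) + y*(-53*t^2 - 228*t - 220) - 100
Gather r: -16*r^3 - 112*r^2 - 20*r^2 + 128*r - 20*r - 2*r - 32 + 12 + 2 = -16*r^3 - 132*r^2 + 106*r - 18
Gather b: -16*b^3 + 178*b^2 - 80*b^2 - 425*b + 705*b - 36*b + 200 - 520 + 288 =-16*b^3 + 98*b^2 + 244*b - 32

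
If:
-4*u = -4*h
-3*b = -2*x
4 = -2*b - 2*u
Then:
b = 2*x/3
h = -2*x/3 - 2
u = -2*x/3 - 2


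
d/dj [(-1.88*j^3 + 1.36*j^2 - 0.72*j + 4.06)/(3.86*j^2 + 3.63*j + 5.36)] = (-7.2568*j^4 - 13.6488*j^3 - 22.5144*j^2 - 16.764*j - 18.597)/(14.8996*j^4 + 28.0236*j^3 + 54.5561*j^2 + 38.9136*j + 28.7296)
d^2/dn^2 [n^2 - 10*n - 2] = 2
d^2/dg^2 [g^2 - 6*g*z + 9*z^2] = 2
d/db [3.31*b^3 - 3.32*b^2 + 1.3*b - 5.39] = 9.93*b^2 - 6.64*b + 1.3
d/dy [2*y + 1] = 2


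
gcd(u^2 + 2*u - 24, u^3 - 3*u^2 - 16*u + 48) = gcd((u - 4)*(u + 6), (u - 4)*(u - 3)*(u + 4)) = u - 4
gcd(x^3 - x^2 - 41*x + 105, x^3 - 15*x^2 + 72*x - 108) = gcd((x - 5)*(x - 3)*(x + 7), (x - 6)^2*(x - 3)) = x - 3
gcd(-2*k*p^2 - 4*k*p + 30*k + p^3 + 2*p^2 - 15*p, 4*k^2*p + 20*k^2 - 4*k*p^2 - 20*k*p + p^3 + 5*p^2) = -2*k*p - 10*k + p^2 + 5*p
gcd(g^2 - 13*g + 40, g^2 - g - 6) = 1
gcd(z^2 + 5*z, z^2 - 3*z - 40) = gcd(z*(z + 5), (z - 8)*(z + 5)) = z + 5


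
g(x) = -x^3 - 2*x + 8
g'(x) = -3*x^2 - 2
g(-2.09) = 21.31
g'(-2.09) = -15.10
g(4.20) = -74.49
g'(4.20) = -54.92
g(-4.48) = 106.88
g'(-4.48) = -62.21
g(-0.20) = 8.41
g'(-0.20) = -2.12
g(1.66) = 0.11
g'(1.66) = -10.27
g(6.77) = -315.83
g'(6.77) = -139.50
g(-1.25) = 12.45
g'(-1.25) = -6.69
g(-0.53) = 9.21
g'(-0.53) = -2.84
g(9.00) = -739.00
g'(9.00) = -245.00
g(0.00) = 8.00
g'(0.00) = -2.00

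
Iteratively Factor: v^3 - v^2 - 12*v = (v + 3)*(v^2 - 4*v) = (v - 4)*(v + 3)*(v)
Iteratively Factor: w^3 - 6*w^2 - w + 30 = (w - 5)*(w^2 - w - 6) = (w - 5)*(w + 2)*(w - 3)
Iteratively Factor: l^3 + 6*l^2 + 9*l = (l)*(l^2 + 6*l + 9) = l*(l + 3)*(l + 3)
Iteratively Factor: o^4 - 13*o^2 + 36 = (o - 2)*(o^3 + 2*o^2 - 9*o - 18) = (o - 2)*(o + 2)*(o^2 - 9) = (o - 3)*(o - 2)*(o + 2)*(o + 3)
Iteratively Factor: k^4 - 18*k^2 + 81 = (k - 3)*(k^3 + 3*k^2 - 9*k - 27) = (k - 3)^2*(k^2 + 6*k + 9) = (k - 3)^2*(k + 3)*(k + 3)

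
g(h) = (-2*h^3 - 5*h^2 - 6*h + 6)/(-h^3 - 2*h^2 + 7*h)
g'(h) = (-6*h^2 - 10*h - 6)/(-h^3 - 2*h^2 + 7*h) + (3*h^2 + 4*h - 7)*(-2*h^3 - 5*h^2 - 6*h + 6)/(-h^3 - 2*h^2 + 7*h)^2 = (-h^4 - 40*h^3 - 29*h^2 + 24*h - 42)/(h^2*(h^4 + 4*h^3 - 10*h^2 - 28*h + 49))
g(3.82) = 3.46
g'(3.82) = -0.83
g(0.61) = 0.01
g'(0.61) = -4.35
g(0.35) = 1.48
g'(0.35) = -8.32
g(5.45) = 2.72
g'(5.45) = -0.24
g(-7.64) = 2.36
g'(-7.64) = 0.16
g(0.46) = 0.74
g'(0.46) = -5.63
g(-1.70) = -0.91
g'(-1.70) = 0.13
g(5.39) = 2.74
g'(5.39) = -0.25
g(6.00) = 2.61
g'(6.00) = -0.18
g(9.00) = 2.31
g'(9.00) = -0.06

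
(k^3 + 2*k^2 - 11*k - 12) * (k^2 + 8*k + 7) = k^5 + 10*k^4 + 12*k^3 - 86*k^2 - 173*k - 84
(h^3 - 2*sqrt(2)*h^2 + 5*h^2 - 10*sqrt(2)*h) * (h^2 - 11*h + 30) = h^5 - 6*h^4 - 2*sqrt(2)*h^4 - 25*h^3 + 12*sqrt(2)*h^3 + 50*sqrt(2)*h^2 + 150*h^2 - 300*sqrt(2)*h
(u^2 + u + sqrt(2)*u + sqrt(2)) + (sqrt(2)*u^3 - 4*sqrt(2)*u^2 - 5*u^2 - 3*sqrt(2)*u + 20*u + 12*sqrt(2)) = sqrt(2)*u^3 - 4*sqrt(2)*u^2 - 4*u^2 - 2*sqrt(2)*u + 21*u + 13*sqrt(2)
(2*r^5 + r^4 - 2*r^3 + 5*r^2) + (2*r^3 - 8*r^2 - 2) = 2*r^5 + r^4 - 3*r^2 - 2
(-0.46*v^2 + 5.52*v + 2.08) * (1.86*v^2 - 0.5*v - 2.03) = -0.8556*v^4 + 10.4972*v^3 + 2.0426*v^2 - 12.2456*v - 4.2224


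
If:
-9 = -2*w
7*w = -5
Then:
No Solution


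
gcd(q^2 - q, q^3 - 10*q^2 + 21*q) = q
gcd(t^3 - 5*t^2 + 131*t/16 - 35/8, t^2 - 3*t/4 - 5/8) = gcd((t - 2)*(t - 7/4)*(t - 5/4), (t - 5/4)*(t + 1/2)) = t - 5/4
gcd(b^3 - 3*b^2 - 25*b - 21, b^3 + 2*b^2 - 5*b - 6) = b^2 + 4*b + 3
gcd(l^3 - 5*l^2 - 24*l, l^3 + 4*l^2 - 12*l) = l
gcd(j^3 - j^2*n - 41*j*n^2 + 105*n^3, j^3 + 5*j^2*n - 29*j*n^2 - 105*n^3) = j^2 + 2*j*n - 35*n^2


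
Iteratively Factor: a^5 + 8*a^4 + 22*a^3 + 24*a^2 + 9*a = (a + 3)*(a^4 + 5*a^3 + 7*a^2 + 3*a) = a*(a + 3)*(a^3 + 5*a^2 + 7*a + 3) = a*(a + 1)*(a + 3)*(a^2 + 4*a + 3) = a*(a + 1)*(a + 3)^2*(a + 1)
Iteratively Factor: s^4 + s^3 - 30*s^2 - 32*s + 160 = (s - 2)*(s^3 + 3*s^2 - 24*s - 80) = (s - 2)*(s + 4)*(s^2 - s - 20) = (s - 5)*(s - 2)*(s + 4)*(s + 4)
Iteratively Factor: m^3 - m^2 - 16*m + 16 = (m - 1)*(m^2 - 16) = (m - 1)*(m + 4)*(m - 4)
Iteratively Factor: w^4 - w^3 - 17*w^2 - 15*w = (w + 1)*(w^3 - 2*w^2 - 15*w) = (w - 5)*(w + 1)*(w^2 + 3*w) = w*(w - 5)*(w + 1)*(w + 3)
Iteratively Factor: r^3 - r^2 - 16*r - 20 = (r - 5)*(r^2 + 4*r + 4) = (r - 5)*(r + 2)*(r + 2)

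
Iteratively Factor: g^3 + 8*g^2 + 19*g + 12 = (g + 3)*(g^2 + 5*g + 4) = (g + 3)*(g + 4)*(g + 1)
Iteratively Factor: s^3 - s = (s - 1)*(s^2 + s) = (s - 1)*(s + 1)*(s)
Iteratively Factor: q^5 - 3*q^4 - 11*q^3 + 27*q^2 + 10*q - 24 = (q - 2)*(q^4 - q^3 - 13*q^2 + q + 12) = (q - 2)*(q + 3)*(q^3 - 4*q^2 - q + 4) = (q - 2)*(q - 1)*(q + 3)*(q^2 - 3*q - 4) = (q - 2)*(q - 1)*(q + 1)*(q + 3)*(q - 4)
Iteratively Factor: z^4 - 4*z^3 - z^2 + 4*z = (z - 1)*(z^3 - 3*z^2 - 4*z) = (z - 1)*(z + 1)*(z^2 - 4*z) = (z - 4)*(z - 1)*(z + 1)*(z)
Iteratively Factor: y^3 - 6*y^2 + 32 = (y + 2)*(y^2 - 8*y + 16) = (y - 4)*(y + 2)*(y - 4)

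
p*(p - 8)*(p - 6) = p^3 - 14*p^2 + 48*p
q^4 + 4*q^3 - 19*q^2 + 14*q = q*(q - 2)*(q - 1)*(q + 7)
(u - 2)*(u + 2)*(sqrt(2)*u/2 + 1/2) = sqrt(2)*u^3/2 + u^2/2 - 2*sqrt(2)*u - 2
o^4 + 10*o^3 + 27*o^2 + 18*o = o*(o + 1)*(o + 3)*(o + 6)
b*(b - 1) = b^2 - b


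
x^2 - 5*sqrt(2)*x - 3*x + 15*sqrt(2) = (x - 3)*(x - 5*sqrt(2))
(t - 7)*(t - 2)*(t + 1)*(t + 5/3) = t^4 - 19*t^3/3 - 25*t^2/3 + 67*t/3 + 70/3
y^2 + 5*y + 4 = (y + 1)*(y + 4)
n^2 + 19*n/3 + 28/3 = (n + 7/3)*(n + 4)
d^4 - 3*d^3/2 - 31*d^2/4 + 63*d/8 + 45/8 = (d - 3)*(d - 3/2)*(d + 1/2)*(d + 5/2)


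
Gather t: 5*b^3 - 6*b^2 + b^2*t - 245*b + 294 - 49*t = 5*b^3 - 6*b^2 - 245*b + t*(b^2 - 49) + 294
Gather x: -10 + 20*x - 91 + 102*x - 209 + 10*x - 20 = 132*x - 330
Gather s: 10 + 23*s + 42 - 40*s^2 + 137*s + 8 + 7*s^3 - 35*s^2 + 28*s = 7*s^3 - 75*s^2 + 188*s + 60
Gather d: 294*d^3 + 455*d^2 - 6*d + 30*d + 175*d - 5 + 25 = 294*d^3 + 455*d^2 + 199*d + 20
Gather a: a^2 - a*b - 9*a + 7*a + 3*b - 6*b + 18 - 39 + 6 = a^2 + a*(-b - 2) - 3*b - 15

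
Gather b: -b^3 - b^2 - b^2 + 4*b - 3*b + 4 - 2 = -b^3 - 2*b^2 + b + 2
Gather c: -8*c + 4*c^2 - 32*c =4*c^2 - 40*c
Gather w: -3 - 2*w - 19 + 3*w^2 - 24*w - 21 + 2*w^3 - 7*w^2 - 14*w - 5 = 2*w^3 - 4*w^2 - 40*w - 48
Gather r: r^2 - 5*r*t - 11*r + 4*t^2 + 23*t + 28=r^2 + r*(-5*t - 11) + 4*t^2 + 23*t + 28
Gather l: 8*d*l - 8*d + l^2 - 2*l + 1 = -8*d + l^2 + l*(8*d - 2) + 1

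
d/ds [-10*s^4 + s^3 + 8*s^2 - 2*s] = -40*s^3 + 3*s^2 + 16*s - 2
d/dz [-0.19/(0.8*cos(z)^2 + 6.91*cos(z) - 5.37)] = -(0.304*cos(z) + 1.3129)*sin(z)/(0.8*cos(z)^2 + 6.91*cos(z) - 5.37)^2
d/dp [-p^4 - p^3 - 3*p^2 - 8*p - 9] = -4*p^3 - 3*p^2 - 6*p - 8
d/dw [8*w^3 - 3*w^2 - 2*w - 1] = 24*w^2 - 6*w - 2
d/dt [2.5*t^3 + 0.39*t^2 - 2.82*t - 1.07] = 7.5*t^2 + 0.78*t - 2.82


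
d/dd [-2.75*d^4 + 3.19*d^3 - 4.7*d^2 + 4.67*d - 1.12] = -11.0*d^3 + 9.57*d^2 - 9.4*d + 4.67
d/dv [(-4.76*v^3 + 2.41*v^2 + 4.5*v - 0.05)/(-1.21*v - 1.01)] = (11.5192*v^3 + 11.5067*v^2 - 4.8682*v - 4.6055)/(1.4641*v^2 + 2.4442*v + 1.0201)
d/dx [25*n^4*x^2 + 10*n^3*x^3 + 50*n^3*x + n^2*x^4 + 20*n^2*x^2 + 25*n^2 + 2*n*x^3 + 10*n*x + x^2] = 50*n^4*x + 30*n^3*x^2 + 50*n^3 + 4*n^2*x^3 + 40*n^2*x + 6*n*x^2 + 10*n + 2*x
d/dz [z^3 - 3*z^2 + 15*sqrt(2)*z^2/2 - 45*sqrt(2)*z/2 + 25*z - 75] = 3*z^2 - 6*z + 15*sqrt(2)*z - 45*sqrt(2)/2 + 25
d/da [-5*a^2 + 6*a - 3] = 6 - 10*a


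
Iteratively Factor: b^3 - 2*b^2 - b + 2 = (b + 1)*(b^2 - 3*b + 2) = (b - 1)*(b + 1)*(b - 2)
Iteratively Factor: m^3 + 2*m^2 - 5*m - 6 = (m + 1)*(m^2 + m - 6) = (m - 2)*(m + 1)*(m + 3)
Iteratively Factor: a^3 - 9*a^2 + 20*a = (a - 5)*(a^2 - 4*a) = a*(a - 5)*(a - 4)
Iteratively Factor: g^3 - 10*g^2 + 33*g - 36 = (g - 4)*(g^2 - 6*g + 9) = (g - 4)*(g - 3)*(g - 3)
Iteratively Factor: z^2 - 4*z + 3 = (z - 1)*(z - 3)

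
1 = 1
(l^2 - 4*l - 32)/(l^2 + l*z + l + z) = (l^2 - 4*l - 32)/(l^2 + l*z + l + z)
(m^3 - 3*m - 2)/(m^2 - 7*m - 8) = (m^2 - m - 2)/(m - 8)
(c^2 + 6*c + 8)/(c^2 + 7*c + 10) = (c + 4)/(c + 5)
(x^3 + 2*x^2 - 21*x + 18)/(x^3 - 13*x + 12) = (x + 6)/(x + 4)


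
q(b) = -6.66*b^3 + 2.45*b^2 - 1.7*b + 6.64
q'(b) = -19.98*b^2 + 4.9*b - 1.7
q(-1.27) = 26.39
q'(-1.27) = -40.15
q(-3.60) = 355.24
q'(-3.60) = -278.28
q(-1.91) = 65.23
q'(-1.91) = -83.95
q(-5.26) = 1052.61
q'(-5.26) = -580.27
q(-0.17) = 7.03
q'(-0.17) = -3.11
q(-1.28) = 26.80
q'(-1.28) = -40.71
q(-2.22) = 95.36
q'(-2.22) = -111.05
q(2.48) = -84.09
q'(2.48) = -112.43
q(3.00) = -156.23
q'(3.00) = -166.82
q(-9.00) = 5075.53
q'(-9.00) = -1664.18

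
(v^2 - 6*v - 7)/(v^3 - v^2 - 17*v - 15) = (v - 7)/(v^2 - 2*v - 15)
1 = 1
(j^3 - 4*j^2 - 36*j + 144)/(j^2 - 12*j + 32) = (j^2 - 36)/(j - 8)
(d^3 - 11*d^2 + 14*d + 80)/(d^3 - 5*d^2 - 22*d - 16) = (d - 5)/(d + 1)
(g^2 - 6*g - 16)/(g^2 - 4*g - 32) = (g + 2)/(g + 4)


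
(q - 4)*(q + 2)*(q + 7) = q^3 + 5*q^2 - 22*q - 56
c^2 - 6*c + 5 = (c - 5)*(c - 1)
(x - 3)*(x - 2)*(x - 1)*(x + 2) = x^4 - 4*x^3 - x^2 + 16*x - 12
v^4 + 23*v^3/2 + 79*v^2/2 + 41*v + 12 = (v + 1/2)*(v + 1)*(v + 4)*(v + 6)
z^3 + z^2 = z^2*(z + 1)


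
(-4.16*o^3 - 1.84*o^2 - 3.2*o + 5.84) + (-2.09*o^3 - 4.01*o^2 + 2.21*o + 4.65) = -6.25*o^3 - 5.85*o^2 - 0.99*o + 10.49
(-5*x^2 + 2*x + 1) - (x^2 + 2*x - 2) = 3 - 6*x^2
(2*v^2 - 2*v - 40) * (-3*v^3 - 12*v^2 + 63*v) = -6*v^5 - 18*v^4 + 270*v^3 + 354*v^2 - 2520*v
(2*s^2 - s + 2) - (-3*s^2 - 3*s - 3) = 5*s^2 + 2*s + 5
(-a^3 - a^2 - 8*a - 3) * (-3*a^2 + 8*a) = 3*a^5 - 5*a^4 + 16*a^3 - 55*a^2 - 24*a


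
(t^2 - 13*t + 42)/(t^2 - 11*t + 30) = (t - 7)/(t - 5)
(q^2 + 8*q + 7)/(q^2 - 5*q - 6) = (q + 7)/(q - 6)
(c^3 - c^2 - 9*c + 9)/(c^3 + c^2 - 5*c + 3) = (c - 3)/(c - 1)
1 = 1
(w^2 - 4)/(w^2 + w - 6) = (w + 2)/(w + 3)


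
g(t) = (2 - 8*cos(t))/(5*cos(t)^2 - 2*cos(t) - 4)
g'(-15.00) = 294.48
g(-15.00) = 19.94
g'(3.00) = -1.62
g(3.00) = 3.44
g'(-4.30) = -8.06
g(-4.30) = -2.17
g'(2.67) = -12.70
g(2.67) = 5.22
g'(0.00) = 0.00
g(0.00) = 6.00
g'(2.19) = -37.29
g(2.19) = -5.75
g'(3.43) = 4.14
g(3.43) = 3.85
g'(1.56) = -2.21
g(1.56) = -0.48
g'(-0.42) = 7.58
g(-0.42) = 3.20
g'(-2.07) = 13.36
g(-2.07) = -3.07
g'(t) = (2 - 8*cos(t))*(10*sin(t)*cos(t) - 2*sin(t))/(5*cos(t)^2 - 2*cos(t) - 4)^2 + 8*sin(t)/(5*cos(t)^2 - 2*cos(t) - 4)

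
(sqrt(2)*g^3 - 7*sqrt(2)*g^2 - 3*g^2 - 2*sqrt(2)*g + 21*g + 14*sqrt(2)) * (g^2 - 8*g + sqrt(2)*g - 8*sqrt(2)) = sqrt(2)*g^5 - 15*sqrt(2)*g^4 - g^4 + 15*g^3 + 51*sqrt(2)*g^3 - 60*g^2 + 75*sqrt(2)*g^2 - 280*sqrt(2)*g + 60*g - 224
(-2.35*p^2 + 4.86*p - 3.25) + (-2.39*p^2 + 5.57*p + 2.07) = -4.74*p^2 + 10.43*p - 1.18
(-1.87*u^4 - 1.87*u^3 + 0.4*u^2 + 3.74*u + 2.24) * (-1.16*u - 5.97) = 2.1692*u^5 + 13.3331*u^4 + 10.6999*u^3 - 6.7264*u^2 - 24.9262*u - 13.3728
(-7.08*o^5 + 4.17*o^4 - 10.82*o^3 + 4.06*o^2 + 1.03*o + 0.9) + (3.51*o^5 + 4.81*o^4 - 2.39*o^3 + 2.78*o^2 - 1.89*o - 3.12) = -3.57*o^5 + 8.98*o^4 - 13.21*o^3 + 6.84*o^2 - 0.86*o - 2.22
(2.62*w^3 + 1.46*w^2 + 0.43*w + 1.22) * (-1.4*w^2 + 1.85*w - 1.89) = -3.668*w^5 + 2.803*w^4 - 2.8528*w^3 - 3.6719*w^2 + 1.4443*w - 2.3058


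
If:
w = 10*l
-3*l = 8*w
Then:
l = 0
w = 0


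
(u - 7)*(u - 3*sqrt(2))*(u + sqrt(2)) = u^3 - 7*u^2 - 2*sqrt(2)*u^2 - 6*u + 14*sqrt(2)*u + 42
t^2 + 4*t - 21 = (t - 3)*(t + 7)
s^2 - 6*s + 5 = (s - 5)*(s - 1)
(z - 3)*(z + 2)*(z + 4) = z^3 + 3*z^2 - 10*z - 24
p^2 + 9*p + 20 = (p + 4)*(p + 5)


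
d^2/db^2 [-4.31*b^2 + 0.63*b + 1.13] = -8.62000000000000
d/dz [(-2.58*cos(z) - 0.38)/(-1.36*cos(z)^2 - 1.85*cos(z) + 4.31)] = (3.5088*cos(z)^2 + 1.0336*cos(z) + 11.8228)*sin(z)/(1.8496*cos(z)^4 + 5.032*cos(z)^3 - 8.3007*cos(z)^2 - 15.947*cos(z) + 18.5761)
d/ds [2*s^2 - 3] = 4*s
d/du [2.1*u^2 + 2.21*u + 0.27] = 4.2*u + 2.21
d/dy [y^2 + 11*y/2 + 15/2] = 2*y + 11/2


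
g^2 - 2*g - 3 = (g - 3)*(g + 1)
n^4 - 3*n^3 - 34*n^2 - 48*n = n*(n - 8)*(n + 2)*(n + 3)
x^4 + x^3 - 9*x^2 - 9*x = x*(x - 3)*(x + 1)*(x + 3)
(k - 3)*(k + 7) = k^2 + 4*k - 21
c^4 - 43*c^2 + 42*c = c*(c - 6)*(c - 1)*(c + 7)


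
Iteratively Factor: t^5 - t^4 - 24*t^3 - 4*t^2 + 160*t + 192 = (t + 3)*(t^4 - 4*t^3 - 12*t^2 + 32*t + 64) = (t + 2)*(t + 3)*(t^3 - 6*t^2 + 32) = (t - 4)*(t + 2)*(t + 3)*(t^2 - 2*t - 8) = (t - 4)*(t + 2)^2*(t + 3)*(t - 4)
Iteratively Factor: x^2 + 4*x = (x + 4)*(x)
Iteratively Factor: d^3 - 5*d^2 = (d - 5)*(d^2) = d*(d - 5)*(d)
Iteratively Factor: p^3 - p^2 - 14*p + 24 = (p - 3)*(p^2 + 2*p - 8) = (p - 3)*(p - 2)*(p + 4)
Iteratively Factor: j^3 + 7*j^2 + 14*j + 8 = (j + 4)*(j^2 + 3*j + 2) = (j + 1)*(j + 4)*(j + 2)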